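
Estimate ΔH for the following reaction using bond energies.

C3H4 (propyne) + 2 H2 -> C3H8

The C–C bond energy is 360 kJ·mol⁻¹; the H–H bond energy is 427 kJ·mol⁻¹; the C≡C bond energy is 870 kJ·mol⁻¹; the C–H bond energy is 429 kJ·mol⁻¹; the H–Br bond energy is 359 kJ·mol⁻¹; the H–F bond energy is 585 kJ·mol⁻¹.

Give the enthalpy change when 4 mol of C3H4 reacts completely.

ΔH = −1408 kJ

Bonds broken (reactants):
  C≡C: 1 × 870 = 870
  C–C: 1 × 360 = 360
  C–H: 4 × 429 = 1716
  H–H: 2 × 427 = 854
  Σ(broken) = 3800 kJ
Bonds formed (products):
  C–C: 2 × 360 = 720
  C–H: 8 × 429 = 3432
  Σ(formed) = 4152 kJ
ΔH = Σ(broken) − Σ(formed) = 3800 − 4152 = −352 kJ
For 4× the reaction as written: 4 × (−352) = −1408 kJ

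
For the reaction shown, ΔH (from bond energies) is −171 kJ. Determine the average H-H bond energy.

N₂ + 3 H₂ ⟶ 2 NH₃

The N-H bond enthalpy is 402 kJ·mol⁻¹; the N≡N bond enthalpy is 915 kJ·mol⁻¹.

D(H-H) ≈ 442 kJ/mol

Let D be the H-H bond energy.
Σ(broken) = 3×D + 1×915 = 915 + 3D
Σ(formed) = 6×402 = 2412
ΔH = Σ(broken) − Σ(formed) = (915 + 3D) − (2412) = −1497 + 3D
Setting this equal to −171 kJ gives 3D = 1326, so D = 442 kJ/mol.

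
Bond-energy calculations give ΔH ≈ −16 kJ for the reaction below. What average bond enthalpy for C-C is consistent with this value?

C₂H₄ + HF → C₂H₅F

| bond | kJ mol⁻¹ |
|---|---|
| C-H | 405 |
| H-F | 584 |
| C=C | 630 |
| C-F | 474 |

Let D be the C-C bond energy.
Σ(broken) = 4×405 + 1×630 + 1×584 = 2834
Σ(formed) = 1×D + 1×474 + 5×405 = 2499 + D
ΔH = Σ(broken) − Σ(formed) = (2834) − (2499 + D) = +335 − D
Setting this equal to −16 kJ gives D = 351 kJ/mol.

D(C-C) ≈ 351 kJ/mol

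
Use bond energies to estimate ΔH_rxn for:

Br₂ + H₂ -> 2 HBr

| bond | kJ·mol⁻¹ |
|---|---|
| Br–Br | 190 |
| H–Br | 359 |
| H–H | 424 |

Bonds broken (reactants):
  Br–Br: 1 × 190 = 190
  H–H: 1 × 424 = 424
  Σ(broken) = 614 kJ
Bonds formed (products):
  H–Br: 2 × 359 = 718
  Σ(formed) = 718 kJ
ΔH = Σ(broken) − Σ(formed) = 614 − 718 = −104 kJ

ΔH ≈ −104 kJ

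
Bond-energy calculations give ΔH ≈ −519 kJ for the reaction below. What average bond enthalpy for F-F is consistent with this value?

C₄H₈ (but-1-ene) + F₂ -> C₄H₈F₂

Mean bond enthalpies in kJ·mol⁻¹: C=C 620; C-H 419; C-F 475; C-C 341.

D(F-F) ≈ 152 kJ/mol

Let D be the F-F bond energy.
Σ(broken) = 2×341 + 8×419 + 1×620 + 1×D = 4654 + D
Σ(formed) = 3×341 + 2×475 + 8×419 = 5325
ΔH = Σ(broken) − Σ(formed) = (4654 + D) − (5325) = −671 + D
Setting this equal to −519 kJ gives D = 152 kJ/mol.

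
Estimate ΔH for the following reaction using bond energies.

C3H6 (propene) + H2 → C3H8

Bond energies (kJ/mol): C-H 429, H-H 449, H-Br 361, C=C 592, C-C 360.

Bonds broken (reactants):
  C-C: 1 × 360 = 360
  C-H: 6 × 429 = 2574
  C=C: 1 × 592 = 592
  H-H: 1 × 449 = 449
  Σ(broken) = 3975 kJ
Bonds formed (products):
  C-C: 2 × 360 = 720
  C-H: 8 × 429 = 3432
  Σ(formed) = 4152 kJ
ΔH = Σ(broken) − Σ(formed) = 3975 − 4152 = −177 kJ

ΔH ≈ −177 kJ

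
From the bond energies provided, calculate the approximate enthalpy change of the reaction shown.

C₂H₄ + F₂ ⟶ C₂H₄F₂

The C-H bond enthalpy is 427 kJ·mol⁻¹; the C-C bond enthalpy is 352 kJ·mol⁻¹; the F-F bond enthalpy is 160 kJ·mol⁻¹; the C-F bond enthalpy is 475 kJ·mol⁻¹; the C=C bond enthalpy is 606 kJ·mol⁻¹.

Bonds broken (reactants):
  C-H: 4 × 427 = 1708
  C=C: 1 × 606 = 606
  F-F: 1 × 160 = 160
  Σ(broken) = 2474 kJ
Bonds formed (products):
  C-C: 1 × 352 = 352
  C-F: 2 × 475 = 950
  C-H: 4 × 427 = 1708
  Σ(formed) = 3010 kJ
ΔH = Σ(broken) − Σ(formed) = 2474 − 3010 = −536 kJ

ΔH ≈ −536 kJ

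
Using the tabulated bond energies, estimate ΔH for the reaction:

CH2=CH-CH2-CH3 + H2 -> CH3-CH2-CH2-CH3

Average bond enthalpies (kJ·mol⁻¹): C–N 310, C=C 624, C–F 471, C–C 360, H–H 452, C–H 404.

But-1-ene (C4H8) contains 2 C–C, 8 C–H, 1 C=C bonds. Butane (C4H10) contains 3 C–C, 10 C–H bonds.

ΔH ≈ −92 kJ

Bonds broken (reactants):
  C–C: 2 × 360 = 720
  C–H: 8 × 404 = 3232
  C=C: 1 × 624 = 624
  H–H: 1 × 452 = 452
  Σ(broken) = 5028 kJ
Bonds formed (products):
  C–C: 3 × 360 = 1080
  C–H: 10 × 404 = 4040
  Σ(formed) = 5120 kJ
ΔH = Σ(broken) − Σ(formed) = 5028 − 5120 = −92 kJ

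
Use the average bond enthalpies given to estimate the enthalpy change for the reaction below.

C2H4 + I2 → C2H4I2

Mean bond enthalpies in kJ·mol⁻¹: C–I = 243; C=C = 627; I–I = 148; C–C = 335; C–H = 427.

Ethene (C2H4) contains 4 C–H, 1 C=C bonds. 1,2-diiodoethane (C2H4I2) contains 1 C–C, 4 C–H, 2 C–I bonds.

Bonds broken (reactants):
  C–H: 4 × 427 = 1708
  C=C: 1 × 627 = 627
  I–I: 1 × 148 = 148
  Σ(broken) = 2483 kJ
Bonds formed (products):
  C–C: 1 × 335 = 335
  C–H: 4 × 427 = 1708
  C–I: 2 × 243 = 486
  Σ(formed) = 2529 kJ
ΔH = Σ(broken) − Σ(formed) = 2483 − 2529 = −46 kJ

ΔH ≈ −46 kJ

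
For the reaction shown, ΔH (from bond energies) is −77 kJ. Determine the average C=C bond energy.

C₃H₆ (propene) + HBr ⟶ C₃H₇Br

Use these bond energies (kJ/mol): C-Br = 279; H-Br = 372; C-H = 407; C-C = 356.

Let D be the C=C bond energy.
Σ(broken) = 1×356 + 6×407 + 1×D + 1×372 = 3170 + D
Σ(formed) = 1×279 + 2×356 + 7×407 = 3840
ΔH = Σ(broken) − Σ(formed) = (3170 + D) − (3840) = −670 + D
Setting this equal to −77 kJ gives D = 593 kJ/mol.

D(C=C) ≈ 593 kJ/mol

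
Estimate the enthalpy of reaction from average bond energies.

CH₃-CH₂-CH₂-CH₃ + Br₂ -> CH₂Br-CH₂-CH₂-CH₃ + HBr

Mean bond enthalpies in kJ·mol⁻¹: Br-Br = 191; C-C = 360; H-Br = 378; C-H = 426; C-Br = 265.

ΔH ≈ −26 kJ

Bonds broken (reactants):
  Br-Br: 1 × 191 = 191
  C-C: 3 × 360 = 1080
  C-H: 10 × 426 = 4260
  Σ(broken) = 5531 kJ
Bonds formed (products):
  C-Br: 1 × 265 = 265
  C-C: 3 × 360 = 1080
  C-H: 9 × 426 = 3834
  H-Br: 1 × 378 = 378
  Σ(formed) = 5557 kJ
ΔH = Σ(broken) − Σ(formed) = 5531 − 5557 = −26 kJ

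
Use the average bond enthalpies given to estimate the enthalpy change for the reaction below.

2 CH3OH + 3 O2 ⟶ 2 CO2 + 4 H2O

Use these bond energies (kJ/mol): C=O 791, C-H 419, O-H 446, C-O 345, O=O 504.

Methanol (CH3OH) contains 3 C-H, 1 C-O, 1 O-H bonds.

Bonds broken (reactants):
  C-H: 6 × 419 = 2514
  C-O: 2 × 345 = 690
  O-H: 2 × 446 = 892
  O=O: 3 × 504 = 1512
  Σ(broken) = 5608 kJ
Bonds formed (products):
  C=O: 4 × 791 = 3164
  O-H: 8 × 446 = 3568
  Σ(formed) = 6732 kJ
ΔH = Σ(broken) − Σ(formed) = 5608 − 6732 = −1124 kJ

ΔH ≈ −1124 kJ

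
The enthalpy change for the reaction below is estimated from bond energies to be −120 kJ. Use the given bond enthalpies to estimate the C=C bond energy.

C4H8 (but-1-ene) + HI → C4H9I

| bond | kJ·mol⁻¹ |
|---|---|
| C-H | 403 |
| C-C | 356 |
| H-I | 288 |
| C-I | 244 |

Let D be the C=C bond energy.
Σ(broken) = 2×356 + 8×403 + 1×D + 1×288 = 4224 + D
Σ(formed) = 3×356 + 9×403 + 1×244 = 4939
ΔH = Σ(broken) − Σ(formed) = (4224 + D) − (4939) = −715 + D
Setting this equal to −120 kJ gives D = 595 kJ/mol.

D(C=C) ≈ 595 kJ/mol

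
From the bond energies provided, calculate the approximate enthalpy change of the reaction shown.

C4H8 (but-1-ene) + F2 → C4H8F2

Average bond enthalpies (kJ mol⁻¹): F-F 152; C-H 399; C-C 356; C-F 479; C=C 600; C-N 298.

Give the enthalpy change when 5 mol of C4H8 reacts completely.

Bonds broken (reactants):
  C-C: 2 × 356 = 712
  C-H: 8 × 399 = 3192
  C=C: 1 × 600 = 600
  F-F: 1 × 152 = 152
  Σ(broken) = 4656 kJ
Bonds formed (products):
  C-C: 3 × 356 = 1068
  C-F: 2 × 479 = 958
  C-H: 8 × 399 = 3192
  Σ(formed) = 5218 kJ
ΔH = Σ(broken) − Σ(formed) = 4656 − 5218 = −562 kJ
For 5× the reaction as written: 5 × (−562) = −2810 kJ

ΔH = −2810 kJ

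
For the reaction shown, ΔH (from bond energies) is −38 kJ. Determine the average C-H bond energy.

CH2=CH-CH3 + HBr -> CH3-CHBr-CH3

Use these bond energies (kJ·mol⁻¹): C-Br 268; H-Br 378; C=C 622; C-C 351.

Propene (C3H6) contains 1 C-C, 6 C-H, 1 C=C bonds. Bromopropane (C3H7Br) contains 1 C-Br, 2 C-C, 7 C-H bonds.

D(C-H) ≈ 419 kJ/mol

Let D be the C-H bond energy.
Σ(broken) = 1×351 + 6×D + 1×622 + 1×378 = 1351 + 6D
Σ(formed) = 1×268 + 2×351 + 7×D = 970 + 7D
ΔH = Σ(broken) − Σ(formed) = (1351 + 6D) − (970 + 7D) = +381 − D
Setting this equal to −38 kJ gives D = 419 kJ/mol.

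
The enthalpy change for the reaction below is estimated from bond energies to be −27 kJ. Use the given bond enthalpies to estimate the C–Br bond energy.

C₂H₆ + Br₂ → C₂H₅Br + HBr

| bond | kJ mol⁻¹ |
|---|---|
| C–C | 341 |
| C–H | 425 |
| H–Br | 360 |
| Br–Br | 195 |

Let D be the C–Br bond energy.
Σ(broken) = 1×195 + 1×341 + 6×425 = 3086
Σ(formed) = 1×D + 1×341 + 5×425 + 1×360 = 2826 + D
ΔH = Σ(broken) − Σ(formed) = (3086) − (2826 + D) = +260 − D
Setting this equal to −27 kJ gives D = 287 kJ/mol.

D(C–Br) ≈ 287 kJ/mol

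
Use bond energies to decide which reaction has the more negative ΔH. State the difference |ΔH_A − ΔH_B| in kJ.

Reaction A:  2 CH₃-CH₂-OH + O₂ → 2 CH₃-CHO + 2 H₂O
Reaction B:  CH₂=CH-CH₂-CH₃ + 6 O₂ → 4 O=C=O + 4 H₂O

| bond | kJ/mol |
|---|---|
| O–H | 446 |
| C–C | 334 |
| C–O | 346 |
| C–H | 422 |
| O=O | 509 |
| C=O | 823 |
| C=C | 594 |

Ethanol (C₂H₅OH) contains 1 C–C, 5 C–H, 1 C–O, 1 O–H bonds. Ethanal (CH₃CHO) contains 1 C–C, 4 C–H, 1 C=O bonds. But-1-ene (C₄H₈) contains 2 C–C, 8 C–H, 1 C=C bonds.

Reaction B, by 1967 kJ

Reaction A:
  Bonds broken (reactants):
    C–C: 2 × 334 = 668
    C–H: 10 × 422 = 4220
    C–O: 2 × 346 = 692
    O–H: 2 × 446 = 892
    O=O: 1 × 509 = 509
    Σ(broken) = 6981 kJ
  Bonds formed (products):
    C–C: 2 × 334 = 668
    C–H: 8 × 422 = 3376
    C=O: 2 × 823 = 1646
    O–H: 4 × 446 = 1784
    Σ(formed) = 7474 kJ
  ΔH_A = 6981 − 7474 = −493 kJ
Reaction B:
  Bonds broken (reactants):
    C–C: 2 × 334 = 668
    C–H: 8 × 422 = 3376
    C=C: 1 × 594 = 594
    O=O: 6 × 509 = 3054
    Σ(broken) = 7692 kJ
  Bonds formed (products):
    C=O: 8 × 823 = 6584
    O–H: 8 × 446 = 3568
    Σ(formed) = 10152 kJ
  ΔH_B = 7692 − 10152 = −2460 kJ
ΔH_A − ΔH_B = +1967 kJ, so reaction B has the more negative ΔH; |ΔH_A − ΔH_B| = 1967 kJ.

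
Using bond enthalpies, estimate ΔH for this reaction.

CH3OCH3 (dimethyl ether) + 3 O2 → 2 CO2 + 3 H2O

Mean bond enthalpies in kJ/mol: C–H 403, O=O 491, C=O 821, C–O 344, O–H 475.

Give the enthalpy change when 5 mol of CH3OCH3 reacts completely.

ΔH = −7775 kJ

Bonds broken (reactants):
  C–H: 6 × 403 = 2418
  C–O: 2 × 344 = 688
  O=O: 3 × 491 = 1473
  Σ(broken) = 4579 kJ
Bonds formed (products):
  C=O: 4 × 821 = 3284
  O–H: 6 × 475 = 2850
  Σ(formed) = 6134 kJ
ΔH = Σ(broken) − Σ(formed) = 4579 − 6134 = −1555 kJ
For 5× the reaction as written: 5 × (−1555) = −7775 kJ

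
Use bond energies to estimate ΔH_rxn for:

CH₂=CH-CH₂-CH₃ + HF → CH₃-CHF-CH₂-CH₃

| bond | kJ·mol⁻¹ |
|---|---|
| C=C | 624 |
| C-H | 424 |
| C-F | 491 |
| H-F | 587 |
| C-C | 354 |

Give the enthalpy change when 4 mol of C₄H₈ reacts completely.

Bonds broken (reactants):
  C-C: 2 × 354 = 708
  C-H: 8 × 424 = 3392
  C=C: 1 × 624 = 624
  H-F: 1 × 587 = 587
  Σ(broken) = 5311 kJ
Bonds formed (products):
  C-C: 3 × 354 = 1062
  C-F: 1 × 491 = 491
  C-H: 9 × 424 = 3816
  Σ(formed) = 5369 kJ
ΔH = Σ(broken) − Σ(formed) = 5311 − 5369 = −58 kJ
For 4× the reaction as written: 4 × (−58) = −232 kJ

ΔH = −232 kJ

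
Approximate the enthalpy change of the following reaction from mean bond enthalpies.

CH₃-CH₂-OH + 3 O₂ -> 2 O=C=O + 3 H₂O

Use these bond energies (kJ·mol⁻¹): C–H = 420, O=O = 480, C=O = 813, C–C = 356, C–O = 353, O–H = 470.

Bonds broken (reactants):
  C–C: 1 × 356 = 356
  C–H: 5 × 420 = 2100
  C–O: 1 × 353 = 353
  O–H: 1 × 470 = 470
  O=O: 3 × 480 = 1440
  Σ(broken) = 4719 kJ
Bonds formed (products):
  C=O: 4 × 813 = 3252
  O–H: 6 × 470 = 2820
  Σ(formed) = 6072 kJ
ΔH = Σ(broken) − Σ(formed) = 4719 − 6072 = −1353 kJ

ΔH ≈ −1353 kJ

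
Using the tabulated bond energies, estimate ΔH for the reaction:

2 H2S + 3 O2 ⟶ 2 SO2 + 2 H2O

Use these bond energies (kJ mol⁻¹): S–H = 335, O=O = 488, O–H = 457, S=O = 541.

ΔH ≈ −1188 kJ

Bonds broken (reactants):
  O=O: 3 × 488 = 1464
  S–H: 4 × 335 = 1340
  Σ(broken) = 2804 kJ
Bonds formed (products):
  O–H: 4 × 457 = 1828
  S=O: 4 × 541 = 2164
  Σ(formed) = 3992 kJ
ΔH = Σ(broken) − Σ(formed) = 2804 − 3992 = −1188 kJ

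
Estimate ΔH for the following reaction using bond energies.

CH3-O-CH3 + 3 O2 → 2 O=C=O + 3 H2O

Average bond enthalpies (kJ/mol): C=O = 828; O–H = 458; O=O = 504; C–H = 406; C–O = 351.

ΔH ≈ −1410 kJ

Bonds broken (reactants):
  C–H: 6 × 406 = 2436
  C–O: 2 × 351 = 702
  O=O: 3 × 504 = 1512
  Σ(broken) = 4650 kJ
Bonds formed (products):
  C=O: 4 × 828 = 3312
  O–H: 6 × 458 = 2748
  Σ(formed) = 6060 kJ
ΔH = Σ(broken) − Σ(formed) = 4650 − 6060 = −1410 kJ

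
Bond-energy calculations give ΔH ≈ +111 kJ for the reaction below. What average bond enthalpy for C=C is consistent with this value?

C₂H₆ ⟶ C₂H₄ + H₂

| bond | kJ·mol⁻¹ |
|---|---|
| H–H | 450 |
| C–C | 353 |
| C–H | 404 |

D(C=C) ≈ 600 kJ/mol

Let D be the C=C bond energy.
Σ(broken) = 1×353 + 6×404 = 2777
Σ(formed) = 4×404 + 1×D + 1×450 = 2066 + D
ΔH = Σ(broken) − Σ(formed) = (2777) − (2066 + D) = +711 − D
Setting this equal to +111 kJ gives D = 600 kJ/mol.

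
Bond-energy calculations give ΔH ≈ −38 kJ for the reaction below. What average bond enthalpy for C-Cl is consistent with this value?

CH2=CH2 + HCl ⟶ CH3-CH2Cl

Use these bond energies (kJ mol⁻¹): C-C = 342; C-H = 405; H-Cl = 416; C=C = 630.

D(C-Cl) ≈ 337 kJ/mol

Let D be the C-Cl bond energy.
Σ(broken) = 4×405 + 1×630 + 1×416 = 2666
Σ(formed) = 1×342 + 1×D + 5×405 = 2367 + D
ΔH = Σ(broken) − Σ(formed) = (2666) − (2367 + D) = +299 − D
Setting this equal to −38 kJ gives D = 337 kJ/mol.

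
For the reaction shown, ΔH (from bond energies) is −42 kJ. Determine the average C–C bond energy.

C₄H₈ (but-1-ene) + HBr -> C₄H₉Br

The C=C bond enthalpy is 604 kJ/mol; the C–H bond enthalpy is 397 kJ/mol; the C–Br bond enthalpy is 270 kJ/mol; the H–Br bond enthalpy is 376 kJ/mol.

Let D be the C–C bond energy.
Σ(broken) = 2×D + 8×397 + 1×604 + 1×376 = 4156 + 2D
Σ(formed) = 1×270 + 3×D + 9×397 = 3843 + 3D
ΔH = Σ(broken) − Σ(formed) = (4156 + 2D) − (3843 + 3D) = +313 − D
Setting this equal to −42 kJ gives D = 355 kJ/mol.

D(C–C) ≈ 355 kJ/mol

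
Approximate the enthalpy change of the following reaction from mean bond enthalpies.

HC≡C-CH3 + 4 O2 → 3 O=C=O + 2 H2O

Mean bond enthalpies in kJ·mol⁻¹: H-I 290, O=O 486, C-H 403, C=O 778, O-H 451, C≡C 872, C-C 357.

Bonds broken (reactants):
  C≡C: 1 × 872 = 872
  C-C: 1 × 357 = 357
  C-H: 4 × 403 = 1612
  O=O: 4 × 486 = 1944
  Σ(broken) = 4785 kJ
Bonds formed (products):
  C=O: 6 × 778 = 4668
  O-H: 4 × 451 = 1804
  Σ(formed) = 6472 kJ
ΔH = Σ(broken) − Σ(formed) = 4785 − 6472 = −1687 kJ

ΔH ≈ −1687 kJ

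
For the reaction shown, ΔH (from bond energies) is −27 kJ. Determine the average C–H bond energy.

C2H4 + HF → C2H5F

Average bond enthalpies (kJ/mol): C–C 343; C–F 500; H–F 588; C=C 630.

Let D be the C–H bond energy.
Σ(broken) = 4×D + 1×630 + 1×588 = 1218 + 4D
Σ(formed) = 1×343 + 1×500 + 5×D = 843 + 5D
ΔH = Σ(broken) − Σ(formed) = (1218 + 4D) − (843 + 5D) = +375 − D
Setting this equal to −27 kJ gives D = 402 kJ/mol.

D(C–H) ≈ 402 kJ/mol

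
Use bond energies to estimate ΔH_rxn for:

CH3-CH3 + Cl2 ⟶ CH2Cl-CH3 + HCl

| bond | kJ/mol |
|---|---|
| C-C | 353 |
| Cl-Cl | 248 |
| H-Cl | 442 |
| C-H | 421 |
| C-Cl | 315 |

Bonds broken (reactants):
  C-C: 1 × 353 = 353
  C-H: 6 × 421 = 2526
  Cl-Cl: 1 × 248 = 248
  Σ(broken) = 3127 kJ
Bonds formed (products):
  C-C: 1 × 353 = 353
  C-Cl: 1 × 315 = 315
  C-H: 5 × 421 = 2105
  H-Cl: 1 × 442 = 442
  Σ(formed) = 3215 kJ
ΔH = Σ(broken) − Σ(formed) = 3127 − 3215 = −88 kJ

ΔH ≈ −88 kJ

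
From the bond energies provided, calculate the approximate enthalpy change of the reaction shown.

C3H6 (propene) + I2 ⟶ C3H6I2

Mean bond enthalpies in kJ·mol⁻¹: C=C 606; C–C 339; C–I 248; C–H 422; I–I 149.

Bonds broken (reactants):
  C–C: 1 × 339 = 339
  C–H: 6 × 422 = 2532
  C=C: 1 × 606 = 606
  I–I: 1 × 149 = 149
  Σ(broken) = 3626 kJ
Bonds formed (products):
  C–C: 2 × 339 = 678
  C–H: 6 × 422 = 2532
  C–I: 2 × 248 = 496
  Σ(formed) = 3706 kJ
ΔH = Σ(broken) − Σ(formed) = 3626 − 3706 = −80 kJ

ΔH ≈ −80 kJ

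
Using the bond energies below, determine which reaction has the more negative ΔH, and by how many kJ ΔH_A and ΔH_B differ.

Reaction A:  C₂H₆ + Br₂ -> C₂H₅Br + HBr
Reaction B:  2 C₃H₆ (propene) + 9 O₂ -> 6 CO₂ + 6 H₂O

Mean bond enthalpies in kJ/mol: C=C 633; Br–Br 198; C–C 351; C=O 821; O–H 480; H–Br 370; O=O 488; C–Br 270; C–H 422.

Reaction B, by 4168 kJ

Reaction A:
  Bonds broken (reactants):
    Br–Br: 1 × 198 = 198
    C–C: 1 × 351 = 351
    C–H: 6 × 422 = 2532
    Σ(broken) = 3081 kJ
  Bonds formed (products):
    C–Br: 1 × 270 = 270
    C–C: 1 × 351 = 351
    C–H: 5 × 422 = 2110
    H–Br: 1 × 370 = 370
    Σ(formed) = 3101 kJ
  ΔH_A = 3081 − 3101 = −20 kJ
Reaction B:
  Bonds broken (reactants):
    C–C: 2 × 351 = 702
    C–H: 12 × 422 = 5064
    C=C: 2 × 633 = 1266
    O=O: 9 × 488 = 4392
    Σ(broken) = 11424 kJ
  Bonds formed (products):
    C=O: 12 × 821 = 9852
    O–H: 12 × 480 = 5760
    Σ(formed) = 15612 kJ
  ΔH_B = 11424 − 15612 = −4188 kJ
ΔH_A − ΔH_B = +4168 kJ, so reaction B has the more negative ΔH; |ΔH_A − ΔH_B| = 4168 kJ.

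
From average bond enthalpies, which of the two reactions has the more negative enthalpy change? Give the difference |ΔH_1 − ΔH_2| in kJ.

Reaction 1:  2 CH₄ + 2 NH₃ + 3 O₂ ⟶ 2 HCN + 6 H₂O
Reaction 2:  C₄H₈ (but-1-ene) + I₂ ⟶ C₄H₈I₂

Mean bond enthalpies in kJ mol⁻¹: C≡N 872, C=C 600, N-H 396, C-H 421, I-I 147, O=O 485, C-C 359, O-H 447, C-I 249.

Reaction 1:
  Bonds broken (reactants):
    C-H: 8 × 421 = 3368
    N-H: 6 × 396 = 2376
    O=O: 3 × 485 = 1455
    Σ(broken) = 7199 kJ
  Bonds formed (products):
    C≡N: 2 × 872 = 1744
    C-H: 2 × 421 = 842
    O-H: 12 × 447 = 5364
    Σ(formed) = 7950 kJ
  ΔH_1 = 7199 − 7950 = −751 kJ
Reaction 2:
  Bonds broken (reactants):
    C-C: 2 × 359 = 718
    C-H: 8 × 421 = 3368
    C=C: 1 × 600 = 600
    I-I: 1 × 147 = 147
    Σ(broken) = 4833 kJ
  Bonds formed (products):
    C-C: 3 × 359 = 1077
    C-H: 8 × 421 = 3368
    C-I: 2 × 249 = 498
    Σ(formed) = 4943 kJ
  ΔH_2 = 4833 − 4943 = −110 kJ
ΔH_1 − ΔH_2 = −641 kJ, so reaction 1 has the more negative ΔH; |ΔH_1 − ΔH_2| = 641 kJ.

Reaction 1, by 641 kJ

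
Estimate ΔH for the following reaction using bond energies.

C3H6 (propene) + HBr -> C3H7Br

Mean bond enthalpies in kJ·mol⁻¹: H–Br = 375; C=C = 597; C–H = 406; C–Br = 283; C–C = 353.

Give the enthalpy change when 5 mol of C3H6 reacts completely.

Bonds broken (reactants):
  C–C: 1 × 353 = 353
  C–H: 6 × 406 = 2436
  C=C: 1 × 597 = 597
  H–Br: 1 × 375 = 375
  Σ(broken) = 3761 kJ
Bonds formed (products):
  C–Br: 1 × 283 = 283
  C–C: 2 × 353 = 706
  C–H: 7 × 406 = 2842
  Σ(formed) = 3831 kJ
ΔH = Σ(broken) − Σ(formed) = 3761 − 3831 = −70 kJ
For 5× the reaction as written: 5 × (−70) = −350 kJ

ΔH = −350 kJ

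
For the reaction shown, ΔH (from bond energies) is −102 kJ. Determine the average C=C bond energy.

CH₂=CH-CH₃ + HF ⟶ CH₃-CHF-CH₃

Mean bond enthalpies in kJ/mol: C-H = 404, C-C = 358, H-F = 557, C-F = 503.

D(C=C) ≈ 606 kJ/mol

Let D be the C=C bond energy.
Σ(broken) = 1×358 + 6×404 + 1×D + 1×557 = 3339 + D
Σ(formed) = 2×358 + 1×503 + 7×404 = 4047
ΔH = Σ(broken) − Σ(formed) = (3339 + D) − (4047) = −708 + D
Setting this equal to −102 kJ gives D = 606 kJ/mol.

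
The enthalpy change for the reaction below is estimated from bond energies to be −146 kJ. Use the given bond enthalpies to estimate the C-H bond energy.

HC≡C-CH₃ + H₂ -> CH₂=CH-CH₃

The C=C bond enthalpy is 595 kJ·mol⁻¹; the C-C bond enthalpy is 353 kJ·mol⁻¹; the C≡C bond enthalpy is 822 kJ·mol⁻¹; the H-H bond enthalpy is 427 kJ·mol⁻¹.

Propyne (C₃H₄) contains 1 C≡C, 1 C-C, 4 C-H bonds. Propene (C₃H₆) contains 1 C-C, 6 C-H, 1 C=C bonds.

Let D be the C-H bond energy.
Σ(broken) = 1×822 + 1×353 + 4×D + 1×427 = 1602 + 4D
Σ(formed) = 1×353 + 6×D + 1×595 = 948 + 6D
ΔH = Σ(broken) − Σ(formed) = (1602 + 4D) − (948 + 6D) = +654 − 2D
Setting this equal to −146 kJ gives 2D = 800, so D = 400 kJ/mol.

D(C-H) ≈ 400 kJ/mol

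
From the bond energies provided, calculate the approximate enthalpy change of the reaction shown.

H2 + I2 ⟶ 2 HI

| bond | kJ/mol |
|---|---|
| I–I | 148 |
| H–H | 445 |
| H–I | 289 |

ΔH ≈ +15 kJ

Bonds broken (reactants):
  H–H: 1 × 445 = 445
  I–I: 1 × 148 = 148
  Σ(broken) = 593 kJ
Bonds formed (products):
  H–I: 2 × 289 = 578
  Σ(formed) = 578 kJ
ΔH = Σ(broken) − Σ(formed) = 593 − 578 = +15 kJ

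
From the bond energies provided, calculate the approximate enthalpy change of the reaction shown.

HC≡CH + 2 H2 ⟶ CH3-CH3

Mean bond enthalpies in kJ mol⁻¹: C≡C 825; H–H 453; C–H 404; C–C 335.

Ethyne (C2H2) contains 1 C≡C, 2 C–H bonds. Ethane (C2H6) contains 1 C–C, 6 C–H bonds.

ΔH ≈ −220 kJ

Bonds broken (reactants):
  C≡C: 1 × 825 = 825
  C–H: 2 × 404 = 808
  H–H: 2 × 453 = 906
  Σ(broken) = 2539 kJ
Bonds formed (products):
  C–C: 1 × 335 = 335
  C–H: 6 × 404 = 2424
  Σ(formed) = 2759 kJ
ΔH = Σ(broken) − Σ(formed) = 2539 − 2759 = −220 kJ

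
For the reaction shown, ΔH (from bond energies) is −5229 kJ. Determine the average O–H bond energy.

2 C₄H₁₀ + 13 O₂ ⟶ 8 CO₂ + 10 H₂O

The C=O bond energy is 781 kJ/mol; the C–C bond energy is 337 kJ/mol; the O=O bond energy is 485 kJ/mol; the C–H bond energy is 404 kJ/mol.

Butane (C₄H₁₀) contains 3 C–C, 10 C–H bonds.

D(O–H) ≈ 457 kJ/mol

Let D be the O–H bond energy.
Σ(broken) = 6×337 + 20×404 + 13×485 = 16407
Σ(formed) = 16×781 + 20×D = 12496 + 20D
ΔH = Σ(broken) − Σ(formed) = (16407) − (12496 + 20D) = +3911 − 20D
Setting this equal to −5229 kJ gives 20D = 9140, so D = 457 kJ/mol.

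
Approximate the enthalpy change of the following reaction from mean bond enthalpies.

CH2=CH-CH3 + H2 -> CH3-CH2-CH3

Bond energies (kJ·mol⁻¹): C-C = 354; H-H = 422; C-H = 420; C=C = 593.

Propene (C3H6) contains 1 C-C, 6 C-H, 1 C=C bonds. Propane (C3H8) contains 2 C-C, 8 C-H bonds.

ΔH ≈ −179 kJ

Bonds broken (reactants):
  C-C: 1 × 354 = 354
  C-H: 6 × 420 = 2520
  C=C: 1 × 593 = 593
  H-H: 1 × 422 = 422
  Σ(broken) = 3889 kJ
Bonds formed (products):
  C-C: 2 × 354 = 708
  C-H: 8 × 420 = 3360
  Σ(formed) = 4068 kJ
ΔH = Σ(broken) − Σ(formed) = 3889 − 4068 = −179 kJ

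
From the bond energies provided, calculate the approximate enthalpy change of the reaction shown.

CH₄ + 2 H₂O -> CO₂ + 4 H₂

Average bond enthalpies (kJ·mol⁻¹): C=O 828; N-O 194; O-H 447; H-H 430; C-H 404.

ΔH ≈ +28 kJ

Bonds broken (reactants):
  C-H: 4 × 404 = 1616
  O-H: 4 × 447 = 1788
  Σ(broken) = 3404 kJ
Bonds formed (products):
  C=O: 2 × 828 = 1656
  H-H: 4 × 430 = 1720
  Σ(formed) = 3376 kJ
ΔH = Σ(broken) − Σ(formed) = 3404 − 3376 = +28 kJ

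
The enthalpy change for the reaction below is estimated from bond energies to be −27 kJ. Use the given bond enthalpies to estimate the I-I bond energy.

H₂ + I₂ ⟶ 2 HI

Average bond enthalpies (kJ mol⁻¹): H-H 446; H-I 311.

D(I-I) ≈ 149 kJ/mol

Let D be the I-I bond energy.
Σ(broken) = 1×446 + 1×D = 446 + D
Σ(formed) = 2×311 = 622
ΔH = Σ(broken) − Σ(formed) = (446 + D) − (622) = −176 + D
Setting this equal to −27 kJ gives D = 149 kJ/mol.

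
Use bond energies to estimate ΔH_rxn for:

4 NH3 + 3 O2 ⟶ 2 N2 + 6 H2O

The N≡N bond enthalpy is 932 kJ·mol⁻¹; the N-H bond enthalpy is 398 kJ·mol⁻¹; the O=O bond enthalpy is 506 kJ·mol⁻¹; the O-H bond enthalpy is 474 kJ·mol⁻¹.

Bonds broken (reactants):
  N-H: 12 × 398 = 4776
  O=O: 3 × 506 = 1518
  Σ(broken) = 6294 kJ
Bonds formed (products):
  N≡N: 2 × 932 = 1864
  O-H: 12 × 474 = 5688
  Σ(formed) = 7552 kJ
ΔH = Σ(broken) − Σ(formed) = 6294 − 7552 = −1258 kJ

ΔH ≈ −1258 kJ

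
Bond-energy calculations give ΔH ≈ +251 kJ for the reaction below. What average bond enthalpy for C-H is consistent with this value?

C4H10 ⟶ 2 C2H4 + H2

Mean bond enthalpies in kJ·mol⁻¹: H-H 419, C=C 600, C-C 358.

Let D be the C-H bond energy.
Σ(broken) = 3×358 + 10×D = 1074 + 10D
Σ(formed) = 8×D + 2×600 + 1×419 = 1619 + 8D
ΔH = Σ(broken) − Σ(formed) = (1074 + 10D) − (1619 + 8D) = −545 + 2D
Setting this equal to +251 kJ gives 2D = 796, so D = 398 kJ/mol.

D(C-H) ≈ 398 kJ/mol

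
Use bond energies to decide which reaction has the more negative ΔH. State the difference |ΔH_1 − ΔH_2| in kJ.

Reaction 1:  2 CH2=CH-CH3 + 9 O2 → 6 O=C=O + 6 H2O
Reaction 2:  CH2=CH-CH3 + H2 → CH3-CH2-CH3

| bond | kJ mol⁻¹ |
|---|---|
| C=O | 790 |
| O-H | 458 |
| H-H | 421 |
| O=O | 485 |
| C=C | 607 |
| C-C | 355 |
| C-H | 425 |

Reaction 1, by 3410 kJ

Reaction 1:
  Bonds broken (reactants):
    C-C: 2 × 355 = 710
    C-H: 12 × 425 = 5100
    C=C: 2 × 607 = 1214
    O=O: 9 × 485 = 4365
    Σ(broken) = 11389 kJ
  Bonds formed (products):
    C=O: 12 × 790 = 9480
    O-H: 12 × 458 = 5496
    Σ(formed) = 14976 kJ
  ΔH_1 = 11389 − 14976 = −3587 kJ
Reaction 2:
  Bonds broken (reactants):
    C-C: 1 × 355 = 355
    C-H: 6 × 425 = 2550
    C=C: 1 × 607 = 607
    H-H: 1 × 421 = 421
    Σ(broken) = 3933 kJ
  Bonds formed (products):
    C-C: 2 × 355 = 710
    C-H: 8 × 425 = 3400
    Σ(formed) = 4110 kJ
  ΔH_2 = 3933 − 4110 = −177 kJ
ΔH_1 − ΔH_2 = −3410 kJ, so reaction 1 has the more negative ΔH; |ΔH_1 − ΔH_2| = 3410 kJ.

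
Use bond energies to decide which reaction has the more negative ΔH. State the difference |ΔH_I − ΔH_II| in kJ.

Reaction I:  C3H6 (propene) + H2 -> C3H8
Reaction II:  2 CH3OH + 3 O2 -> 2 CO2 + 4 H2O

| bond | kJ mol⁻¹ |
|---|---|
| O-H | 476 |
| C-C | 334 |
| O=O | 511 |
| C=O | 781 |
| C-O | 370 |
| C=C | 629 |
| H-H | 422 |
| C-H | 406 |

Reaction I:
  Bonds broken (reactants):
    C-C: 1 × 334 = 334
    C-H: 6 × 406 = 2436
    C=C: 1 × 629 = 629
    H-H: 1 × 422 = 422
    Σ(broken) = 3821 kJ
  Bonds formed (products):
    C-C: 2 × 334 = 668
    C-H: 8 × 406 = 3248
    Σ(formed) = 3916 kJ
  ΔH_I = 3821 − 3916 = −95 kJ
Reaction II:
  Bonds broken (reactants):
    C-H: 6 × 406 = 2436
    C-O: 2 × 370 = 740
    O-H: 2 × 476 = 952
    O=O: 3 × 511 = 1533
    Σ(broken) = 5661 kJ
  Bonds formed (products):
    C=O: 4 × 781 = 3124
    O-H: 8 × 476 = 3808
    Σ(formed) = 6932 kJ
  ΔH_II = 5661 − 6932 = −1271 kJ
ΔH_I − ΔH_II = +1176 kJ, so reaction II has the more negative ΔH; |ΔH_I − ΔH_II| = 1176 kJ.

Reaction II, by 1176 kJ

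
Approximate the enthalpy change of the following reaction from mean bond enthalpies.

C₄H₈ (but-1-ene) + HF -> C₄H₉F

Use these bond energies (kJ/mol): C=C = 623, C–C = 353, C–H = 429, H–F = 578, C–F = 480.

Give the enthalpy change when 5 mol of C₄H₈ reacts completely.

ΔH = −305 kJ

Bonds broken (reactants):
  C–C: 2 × 353 = 706
  C–H: 8 × 429 = 3432
  C=C: 1 × 623 = 623
  H–F: 1 × 578 = 578
  Σ(broken) = 5339 kJ
Bonds formed (products):
  C–C: 3 × 353 = 1059
  C–F: 1 × 480 = 480
  C–H: 9 × 429 = 3861
  Σ(formed) = 5400 kJ
ΔH = Σ(broken) − Σ(formed) = 5339 − 5400 = −61 kJ
For 5× the reaction as written: 5 × (−61) = −305 kJ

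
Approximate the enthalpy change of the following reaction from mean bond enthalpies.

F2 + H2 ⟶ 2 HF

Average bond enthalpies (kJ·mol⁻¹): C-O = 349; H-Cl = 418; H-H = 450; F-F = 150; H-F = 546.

ΔH ≈ −492 kJ

Bonds broken (reactants):
  F-F: 1 × 150 = 150
  H-H: 1 × 450 = 450
  Σ(broken) = 600 kJ
Bonds formed (products):
  H-F: 2 × 546 = 1092
  Σ(formed) = 1092 kJ
ΔH = Σ(broken) − Σ(formed) = 600 − 1092 = −492 kJ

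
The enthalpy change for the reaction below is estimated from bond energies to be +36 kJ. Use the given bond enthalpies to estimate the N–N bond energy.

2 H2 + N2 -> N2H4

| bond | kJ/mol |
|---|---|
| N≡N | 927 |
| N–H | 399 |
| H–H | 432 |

D(N–N) ≈ 159 kJ/mol

Let D be the N–N bond energy.
Σ(broken) = 2×432 + 1×927 = 1791
Σ(formed) = 4×399 + 1×D = 1596 + D
ΔH = Σ(broken) − Σ(formed) = (1791) − (1596 + D) = +195 − D
Setting this equal to +36 kJ gives D = 159 kJ/mol.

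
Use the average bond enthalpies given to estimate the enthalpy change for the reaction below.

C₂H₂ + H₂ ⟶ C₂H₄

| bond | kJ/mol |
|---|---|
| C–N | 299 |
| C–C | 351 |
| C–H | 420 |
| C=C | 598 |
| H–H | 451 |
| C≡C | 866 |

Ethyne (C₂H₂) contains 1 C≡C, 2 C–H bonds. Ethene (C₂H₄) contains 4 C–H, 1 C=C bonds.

ΔH ≈ −121 kJ

Bonds broken (reactants):
  C≡C: 1 × 866 = 866
  C–H: 2 × 420 = 840
  H–H: 1 × 451 = 451
  Σ(broken) = 2157 kJ
Bonds formed (products):
  C–H: 4 × 420 = 1680
  C=C: 1 × 598 = 598
  Σ(formed) = 2278 kJ
ΔH = Σ(broken) − Σ(formed) = 2157 − 2278 = −121 kJ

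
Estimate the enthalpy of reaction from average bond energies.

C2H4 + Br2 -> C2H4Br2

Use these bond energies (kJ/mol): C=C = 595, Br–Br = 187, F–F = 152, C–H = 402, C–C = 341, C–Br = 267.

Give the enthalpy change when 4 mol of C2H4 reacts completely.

Bonds broken (reactants):
  Br–Br: 1 × 187 = 187
  C–H: 4 × 402 = 1608
  C=C: 1 × 595 = 595
  Σ(broken) = 2390 kJ
Bonds formed (products):
  C–Br: 2 × 267 = 534
  C–C: 1 × 341 = 341
  C–H: 4 × 402 = 1608
  Σ(formed) = 2483 kJ
ΔH = Σ(broken) − Σ(formed) = 2390 − 2483 = −93 kJ
For 4× the reaction as written: 4 × (−93) = −372 kJ

ΔH = −372 kJ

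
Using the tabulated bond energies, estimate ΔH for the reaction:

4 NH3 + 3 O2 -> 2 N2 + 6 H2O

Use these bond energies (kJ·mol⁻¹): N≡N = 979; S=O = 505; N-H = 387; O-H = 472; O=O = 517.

ΔH ≈ −1427 kJ

Bonds broken (reactants):
  N-H: 12 × 387 = 4644
  O=O: 3 × 517 = 1551
  Σ(broken) = 6195 kJ
Bonds formed (products):
  N≡N: 2 × 979 = 1958
  O-H: 12 × 472 = 5664
  Σ(formed) = 7622 kJ
ΔH = Σ(broken) − Σ(formed) = 6195 − 7622 = −1427 kJ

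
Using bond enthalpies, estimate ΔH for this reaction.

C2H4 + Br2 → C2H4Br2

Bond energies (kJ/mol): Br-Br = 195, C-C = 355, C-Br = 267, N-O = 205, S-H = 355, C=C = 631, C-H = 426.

Bonds broken (reactants):
  Br-Br: 1 × 195 = 195
  C-H: 4 × 426 = 1704
  C=C: 1 × 631 = 631
  Σ(broken) = 2530 kJ
Bonds formed (products):
  C-Br: 2 × 267 = 534
  C-C: 1 × 355 = 355
  C-H: 4 × 426 = 1704
  Σ(formed) = 2593 kJ
ΔH = Σ(broken) − Σ(formed) = 2530 − 2593 = −63 kJ

ΔH ≈ −63 kJ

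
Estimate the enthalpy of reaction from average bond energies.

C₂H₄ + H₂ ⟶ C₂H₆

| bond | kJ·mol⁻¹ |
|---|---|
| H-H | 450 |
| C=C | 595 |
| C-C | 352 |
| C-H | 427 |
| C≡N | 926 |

ΔH ≈ −161 kJ

Bonds broken (reactants):
  C-H: 4 × 427 = 1708
  C=C: 1 × 595 = 595
  H-H: 1 × 450 = 450
  Σ(broken) = 2753 kJ
Bonds formed (products):
  C-C: 1 × 352 = 352
  C-H: 6 × 427 = 2562
  Σ(formed) = 2914 kJ
ΔH = Σ(broken) − Σ(formed) = 2753 − 2914 = −161 kJ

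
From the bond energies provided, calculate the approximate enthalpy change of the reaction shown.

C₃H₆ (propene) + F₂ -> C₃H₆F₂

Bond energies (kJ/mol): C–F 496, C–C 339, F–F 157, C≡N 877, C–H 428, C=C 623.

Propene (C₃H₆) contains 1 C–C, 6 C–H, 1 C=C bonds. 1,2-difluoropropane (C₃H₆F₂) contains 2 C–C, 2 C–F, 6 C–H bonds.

Bonds broken (reactants):
  C–C: 1 × 339 = 339
  C–H: 6 × 428 = 2568
  C=C: 1 × 623 = 623
  F–F: 1 × 157 = 157
  Σ(broken) = 3687 kJ
Bonds formed (products):
  C–C: 2 × 339 = 678
  C–F: 2 × 496 = 992
  C–H: 6 × 428 = 2568
  Σ(formed) = 4238 kJ
ΔH = Σ(broken) − Σ(formed) = 3687 − 4238 = −551 kJ

ΔH ≈ −551 kJ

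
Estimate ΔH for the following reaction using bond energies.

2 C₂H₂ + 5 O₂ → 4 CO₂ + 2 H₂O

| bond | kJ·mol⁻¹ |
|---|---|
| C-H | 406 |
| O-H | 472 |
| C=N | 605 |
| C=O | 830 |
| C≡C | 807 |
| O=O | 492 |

Bonds broken (reactants):
  C≡C: 2 × 807 = 1614
  C-H: 4 × 406 = 1624
  O=O: 5 × 492 = 2460
  Σ(broken) = 5698 kJ
Bonds formed (products):
  C=O: 8 × 830 = 6640
  O-H: 4 × 472 = 1888
  Σ(formed) = 8528 kJ
ΔH = Σ(broken) − Σ(formed) = 5698 − 8528 = −2830 kJ

ΔH ≈ −2830 kJ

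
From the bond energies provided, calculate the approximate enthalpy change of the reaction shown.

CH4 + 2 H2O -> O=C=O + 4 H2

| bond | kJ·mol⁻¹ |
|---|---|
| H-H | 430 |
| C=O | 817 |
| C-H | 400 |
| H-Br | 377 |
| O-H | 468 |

ΔH ≈ +118 kJ

Bonds broken (reactants):
  C-H: 4 × 400 = 1600
  O-H: 4 × 468 = 1872
  Σ(broken) = 3472 kJ
Bonds formed (products):
  C=O: 2 × 817 = 1634
  H-H: 4 × 430 = 1720
  Σ(formed) = 3354 kJ
ΔH = Σ(broken) − Σ(formed) = 3472 − 3354 = +118 kJ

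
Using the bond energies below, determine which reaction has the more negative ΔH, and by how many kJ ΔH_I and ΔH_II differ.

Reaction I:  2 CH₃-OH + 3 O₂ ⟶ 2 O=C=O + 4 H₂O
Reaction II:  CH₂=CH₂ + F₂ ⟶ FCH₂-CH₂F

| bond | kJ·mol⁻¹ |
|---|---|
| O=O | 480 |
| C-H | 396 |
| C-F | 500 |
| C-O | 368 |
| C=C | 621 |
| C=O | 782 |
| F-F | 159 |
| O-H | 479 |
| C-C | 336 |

Reaction I:
  Bonds broken (reactants):
    C-H: 6 × 396 = 2376
    C-O: 2 × 368 = 736
    O-H: 2 × 479 = 958
    O=O: 3 × 480 = 1440
    Σ(broken) = 5510 kJ
  Bonds formed (products):
    C=O: 4 × 782 = 3128
    O-H: 8 × 479 = 3832
    Σ(formed) = 6960 kJ
  ΔH_I = 5510 − 6960 = −1450 kJ
Reaction II:
  Bonds broken (reactants):
    C-H: 4 × 396 = 1584
    C=C: 1 × 621 = 621
    F-F: 1 × 159 = 159
    Σ(broken) = 2364 kJ
  Bonds formed (products):
    C-C: 1 × 336 = 336
    C-F: 2 × 500 = 1000
    C-H: 4 × 396 = 1584
    Σ(formed) = 2920 kJ
  ΔH_II = 2364 − 2920 = −556 kJ
ΔH_I − ΔH_II = −894 kJ, so reaction I has the more negative ΔH; |ΔH_I − ΔH_II| = 894 kJ.

Reaction I, by 894 kJ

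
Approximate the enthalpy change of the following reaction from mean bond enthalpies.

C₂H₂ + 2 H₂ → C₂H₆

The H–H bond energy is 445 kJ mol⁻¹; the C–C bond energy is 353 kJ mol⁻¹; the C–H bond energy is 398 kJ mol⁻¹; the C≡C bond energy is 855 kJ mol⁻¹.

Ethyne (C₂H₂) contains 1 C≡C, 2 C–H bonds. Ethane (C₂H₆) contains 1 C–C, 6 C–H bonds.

ΔH ≈ −200 kJ

Bonds broken (reactants):
  C≡C: 1 × 855 = 855
  C–H: 2 × 398 = 796
  H–H: 2 × 445 = 890
  Σ(broken) = 2541 kJ
Bonds formed (products):
  C–C: 1 × 353 = 353
  C–H: 6 × 398 = 2388
  Σ(formed) = 2741 kJ
ΔH = Σ(broken) − Σ(formed) = 2541 − 2741 = −200 kJ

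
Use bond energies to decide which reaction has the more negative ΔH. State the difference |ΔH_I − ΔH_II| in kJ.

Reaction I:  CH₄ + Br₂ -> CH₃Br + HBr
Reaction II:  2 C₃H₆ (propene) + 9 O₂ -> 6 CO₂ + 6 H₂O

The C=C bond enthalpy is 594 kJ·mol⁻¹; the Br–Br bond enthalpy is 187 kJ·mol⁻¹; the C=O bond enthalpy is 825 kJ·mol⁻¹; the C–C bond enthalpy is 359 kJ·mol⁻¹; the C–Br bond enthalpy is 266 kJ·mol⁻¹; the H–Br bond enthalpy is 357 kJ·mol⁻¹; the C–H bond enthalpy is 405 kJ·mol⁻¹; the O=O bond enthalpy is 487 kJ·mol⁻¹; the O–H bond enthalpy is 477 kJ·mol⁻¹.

Reaction I:
  Bonds broken (reactants):
    Br–Br: 1 × 187 = 187
    C–H: 4 × 405 = 1620
    Σ(broken) = 1807 kJ
  Bonds formed (products):
    C–Br: 1 × 266 = 266
    C–H: 3 × 405 = 1215
    H–Br: 1 × 357 = 357
    Σ(formed) = 1838 kJ
  ΔH_I = 1807 − 1838 = −31 kJ
Reaction II:
  Bonds broken (reactants):
    C–C: 2 × 359 = 718
    C–H: 12 × 405 = 4860
    C=C: 2 × 594 = 1188
    O=O: 9 × 487 = 4383
    Σ(broken) = 11149 kJ
  Bonds formed (products):
    C=O: 12 × 825 = 9900
    O–H: 12 × 477 = 5724
    Σ(formed) = 15624 kJ
  ΔH_II = 11149 − 15624 = −4475 kJ
ΔH_I − ΔH_II = +4444 kJ, so reaction II has the more negative ΔH; |ΔH_I − ΔH_II| = 4444 kJ.

Reaction II, by 4444 kJ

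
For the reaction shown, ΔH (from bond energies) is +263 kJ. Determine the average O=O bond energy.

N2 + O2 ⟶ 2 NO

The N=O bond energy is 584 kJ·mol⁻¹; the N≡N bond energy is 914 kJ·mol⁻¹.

D(O=O) ≈ 517 kJ/mol

Let D be the O=O bond energy.
Σ(broken) = 1×914 + 1×D = 914 + D
Σ(formed) = 2×584 = 1168
ΔH = Σ(broken) − Σ(formed) = (914 + D) − (1168) = −254 + D
Setting this equal to +263 kJ gives D = 517 kJ/mol.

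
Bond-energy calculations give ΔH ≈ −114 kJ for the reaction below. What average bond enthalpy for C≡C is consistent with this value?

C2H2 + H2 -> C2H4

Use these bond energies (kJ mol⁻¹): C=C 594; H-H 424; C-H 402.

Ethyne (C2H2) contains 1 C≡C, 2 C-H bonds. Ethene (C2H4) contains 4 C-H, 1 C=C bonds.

Let D be the C≡C bond energy.
Σ(broken) = 1×D + 2×402 + 1×424 = 1228 + D
Σ(formed) = 4×402 + 1×594 = 2202
ΔH = Σ(broken) − Σ(formed) = (1228 + D) − (2202) = −974 + D
Setting this equal to −114 kJ gives D = 860 kJ/mol.

D(C≡C) ≈ 860 kJ/mol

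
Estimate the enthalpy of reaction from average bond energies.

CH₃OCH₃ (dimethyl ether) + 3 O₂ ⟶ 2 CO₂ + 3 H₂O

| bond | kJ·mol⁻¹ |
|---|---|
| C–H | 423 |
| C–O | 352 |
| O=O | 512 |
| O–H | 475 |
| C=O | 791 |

Bonds broken (reactants):
  C–H: 6 × 423 = 2538
  C–O: 2 × 352 = 704
  O=O: 3 × 512 = 1536
  Σ(broken) = 4778 kJ
Bonds formed (products):
  C=O: 4 × 791 = 3164
  O–H: 6 × 475 = 2850
  Σ(formed) = 6014 kJ
ΔH = Σ(broken) − Σ(formed) = 4778 − 6014 = −1236 kJ

ΔH ≈ −1236 kJ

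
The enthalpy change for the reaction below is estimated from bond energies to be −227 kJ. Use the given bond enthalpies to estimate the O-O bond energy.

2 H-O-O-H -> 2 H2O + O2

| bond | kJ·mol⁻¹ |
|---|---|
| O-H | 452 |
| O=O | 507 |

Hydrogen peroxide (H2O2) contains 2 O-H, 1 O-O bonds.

D(O-O) ≈ 140 kJ/mol

Let D be the O-O bond energy.
Σ(broken) = 4×452 + 2×D = 1808 + 2D
Σ(formed) = 4×452 + 1×507 = 2315
ΔH = Σ(broken) − Σ(formed) = (1808 + 2D) − (2315) = −507 + 2D
Setting this equal to −227 kJ gives 2D = 280, so D = 140 kJ/mol.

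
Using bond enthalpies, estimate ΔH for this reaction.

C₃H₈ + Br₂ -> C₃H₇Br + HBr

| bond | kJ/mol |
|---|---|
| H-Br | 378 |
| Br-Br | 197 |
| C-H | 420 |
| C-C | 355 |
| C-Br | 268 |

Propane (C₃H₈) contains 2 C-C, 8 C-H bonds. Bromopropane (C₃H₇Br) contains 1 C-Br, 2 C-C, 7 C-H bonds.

Bonds broken (reactants):
  Br-Br: 1 × 197 = 197
  C-C: 2 × 355 = 710
  C-H: 8 × 420 = 3360
  Σ(broken) = 4267 kJ
Bonds formed (products):
  C-Br: 1 × 268 = 268
  C-C: 2 × 355 = 710
  C-H: 7 × 420 = 2940
  H-Br: 1 × 378 = 378
  Σ(formed) = 4296 kJ
ΔH = Σ(broken) − Σ(formed) = 4267 − 4296 = −29 kJ

ΔH ≈ −29 kJ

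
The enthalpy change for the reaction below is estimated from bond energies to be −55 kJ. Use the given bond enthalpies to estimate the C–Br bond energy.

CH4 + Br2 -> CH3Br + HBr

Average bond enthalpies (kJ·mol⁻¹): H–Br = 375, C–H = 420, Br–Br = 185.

D(C–Br) ≈ 285 kJ/mol

Let D be the C–Br bond energy.
Σ(broken) = 1×185 + 4×420 = 1865
Σ(formed) = 1×D + 3×420 + 1×375 = 1635 + D
ΔH = Σ(broken) − Σ(formed) = (1865) − (1635 + D) = +230 − D
Setting this equal to −55 kJ gives D = 285 kJ/mol.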